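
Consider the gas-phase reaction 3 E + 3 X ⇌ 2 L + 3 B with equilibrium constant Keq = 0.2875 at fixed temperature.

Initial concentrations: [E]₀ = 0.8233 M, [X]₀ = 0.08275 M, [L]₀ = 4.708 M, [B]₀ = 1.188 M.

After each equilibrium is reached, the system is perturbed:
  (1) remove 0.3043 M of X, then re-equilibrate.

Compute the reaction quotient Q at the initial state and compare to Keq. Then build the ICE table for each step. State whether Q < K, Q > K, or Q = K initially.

Q₀ = 1.1753e+05; Q > K (proceeds reverse)

Q₀ = 1.1753e+05 vs Keq = 0.2875 ⇒ Q>K, reverse
Step 1:
                    E           X           L           B
  I            0.8233     0.08275       4.708       1.188
  C            0.8138      0.8138     -0.5425     -0.8138
  E             1.637      0.8966       4.165      0.3742
  solve Keq expr → x = -0.2713; check Q = 0.2875
Then remove 0.3043 M of X.
Step 2:
                    E           X           L           B
  I             1.637      0.5923       4.165      0.3742
  C            0.0784      0.0784    -0.05227     -0.0784
  E             1.716      0.6707       4.113      0.2958
  solve Keq expr → x = -0.02613; check Q = 0.2875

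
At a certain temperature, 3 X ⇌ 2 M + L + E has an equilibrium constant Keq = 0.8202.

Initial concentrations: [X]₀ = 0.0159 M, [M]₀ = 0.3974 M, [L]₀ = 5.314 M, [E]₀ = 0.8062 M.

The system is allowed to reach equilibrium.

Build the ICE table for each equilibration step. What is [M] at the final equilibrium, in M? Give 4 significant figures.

[M]_eq = 0.1304 M

Q₀ = 1.6832e+05 vs Keq = 0.8202 ⇒ Q>K, reverse
Step 1:
                  X         M         L         E
  Initial    0.0159    0.3974     5.314    0.8062
  Change     0.4005    -0.267   -0.1335   -0.1335
  Equil      0.4164    0.1304      5.18    0.6727
  solve Keq expr → x = -0.1335; check Q = 0.8202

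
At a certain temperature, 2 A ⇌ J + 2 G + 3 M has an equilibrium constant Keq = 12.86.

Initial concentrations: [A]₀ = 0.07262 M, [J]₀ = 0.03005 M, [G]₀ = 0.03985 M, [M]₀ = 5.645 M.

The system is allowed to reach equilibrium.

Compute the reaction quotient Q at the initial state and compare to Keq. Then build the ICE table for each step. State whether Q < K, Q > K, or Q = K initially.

Q₀ = 1.628; Q < K (proceeds forward)

Q₀ = 1.628 vs Keq = 12.86 ⇒ Q<K, forward
Step 1:
                  A         J         G         M
  I         0.07262   0.03005   0.03985     5.645
  C        -0.02361    0.0118   0.02361   0.03541
  E         0.04901   0.04185   0.06346      5.68
  solve Keq expr → x = 0.0118; check Q = 12.86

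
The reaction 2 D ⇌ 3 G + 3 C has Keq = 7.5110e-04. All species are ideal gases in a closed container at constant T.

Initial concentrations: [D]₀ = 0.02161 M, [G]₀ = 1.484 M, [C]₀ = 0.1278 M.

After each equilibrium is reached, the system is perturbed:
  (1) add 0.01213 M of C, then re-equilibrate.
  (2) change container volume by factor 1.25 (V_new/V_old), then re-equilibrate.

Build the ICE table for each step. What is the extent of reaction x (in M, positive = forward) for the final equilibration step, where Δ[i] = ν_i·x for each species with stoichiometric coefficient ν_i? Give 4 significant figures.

x = 0.001251 M

Q₀ = 14.61 vs Keq = 7.5110e-04 ⇒ Q>K, reverse
Step 1:
                    D           G           C
  I           0.02161       1.484      0.1278
  C           0.07583     -0.1138     -0.1138
  E           0.09744        1.37     0.01405
  solve Keq expr → x = -0.03792; check Q = 7.5110e-04
Then add 0.01213 M of C.
Step 2:
                    D           G           C
  I           0.09744        1.37     0.02618
  C          0.007529    -0.01129    -0.01129
  E             0.105       1.359     0.01488
  solve Keq expr → x = -0.003764; check Q = 7.5110e-04
Then change container volume by factor 1.25 (V_new/V_old).
Step 3:
                    D           G           C
  I           0.08398       1.087     0.01191
  C         -0.002502    0.003752    0.003752
  E           0.08148       1.091     0.01566
  solve Keq expr → x = 0.001251; check Q = 7.5110e-04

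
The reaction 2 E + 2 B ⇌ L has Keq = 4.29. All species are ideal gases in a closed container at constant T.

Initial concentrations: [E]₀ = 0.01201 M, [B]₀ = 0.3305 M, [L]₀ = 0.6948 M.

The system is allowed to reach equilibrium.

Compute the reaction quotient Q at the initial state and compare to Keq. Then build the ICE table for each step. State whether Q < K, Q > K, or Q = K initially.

Q₀ = 4.4099e+04 vs Keq = 4.29 ⇒ Q>K, reverse
Step 1:
                  E         B         L
  Initial   0.01201    0.3305    0.6948
  Change     0.4287    0.4287   -0.2144
  Equil      0.4408    0.7592    0.4804
  solve Keq expr → x = -0.2144; check Q = 4.29

Q₀ = 4.4099e+04; Q > K (proceeds reverse)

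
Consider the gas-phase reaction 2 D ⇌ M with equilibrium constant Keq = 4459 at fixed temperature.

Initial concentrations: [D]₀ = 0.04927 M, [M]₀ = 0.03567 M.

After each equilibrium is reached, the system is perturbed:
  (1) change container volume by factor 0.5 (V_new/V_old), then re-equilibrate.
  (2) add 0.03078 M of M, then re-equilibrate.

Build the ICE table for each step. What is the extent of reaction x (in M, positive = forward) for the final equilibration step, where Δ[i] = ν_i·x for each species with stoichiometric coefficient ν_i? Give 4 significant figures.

x = -3.1297e-04 M

Q₀ = 14.69 vs Keq = 4459 ⇒ Q<K, forward
Step 1:
                    D           M
  I           0.04927     0.03567
  C          -0.04565     0.02282
  E          0.003622     0.05849
  solve Keq expr → x = 0.02282; check Q = 4459
Then change container volume by factor 0.5 (V_new/V_old).
Step 2:
                    D           M
  I          0.007244       0.117
  C         -0.002099    0.001049
  E          0.005145       0.118
  solve Keq expr → x = 0.001049; check Q = 4459
Then add 0.03078 M of M.
Step 3:
                    D           M
  I          0.005145      0.1488
  C        6.2593e-04 -3.1297e-04
  E          0.005771      0.1485
  solve Keq expr → x = -3.1297e-04; check Q = 4459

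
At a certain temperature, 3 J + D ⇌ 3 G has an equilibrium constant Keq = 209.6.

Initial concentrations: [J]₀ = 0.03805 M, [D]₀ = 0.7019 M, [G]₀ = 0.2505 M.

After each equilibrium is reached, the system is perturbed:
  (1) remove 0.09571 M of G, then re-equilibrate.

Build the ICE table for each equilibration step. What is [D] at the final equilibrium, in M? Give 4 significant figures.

Q₀ = 406.5 vs Keq = 209.6 ⇒ Q>K, reverse
Step 1:
                    J           D           G
  init        0.03805      0.7019      0.2505
  Δ          0.007856    0.002619   -0.007856
  eq          0.04591      0.7045      0.2426
  solve Keq expr → x = -0.002619; check Q = 209.6
Then remove 0.09571 M of G.
Step 2:
                    J           D           G
  init        0.04591      0.7045      0.1469
  Δ          -0.01516   -0.005055     0.01516
  eq          0.03074      0.6995      0.1621
  solve Keq expr → x = 0.005055; check Q = 209.6

[D]_eq = 0.6995 M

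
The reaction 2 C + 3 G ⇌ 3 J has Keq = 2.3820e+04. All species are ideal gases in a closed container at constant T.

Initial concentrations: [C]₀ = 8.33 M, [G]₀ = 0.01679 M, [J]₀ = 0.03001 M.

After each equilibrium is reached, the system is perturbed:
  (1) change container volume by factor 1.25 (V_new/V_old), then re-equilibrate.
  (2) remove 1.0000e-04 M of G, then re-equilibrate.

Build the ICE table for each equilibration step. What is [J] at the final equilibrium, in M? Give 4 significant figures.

Q₀ = 0.08229 vs Keq = 2.3820e+04 ⇒ Q<K, forward
Step 1:
                  C         G         J
  I            8.33   0.01679   0.03001
  C        -0.01093   -0.0164    0.0164
  E           8.319 3.9284e-04   0.04641
  solve Keq expr → x = 0.005466; check Q = 2.3820e+04
Then change container volume by factor 1.25 (V_new/V_old).
Step 2:
                  C         G         J
  I           6.655 3.1428e-04   0.03713
  C       3.3278e-05 4.9917e-05 -4.9917e-05
  E           6.655 3.6419e-04   0.03708
  solve Keq expr → x = -1.6639e-05; check Q = 2.3820e+04
Then remove 1.0000e-04 M of G.
Step 3:
                  C         G         J
  I           6.655 2.6419e-04   0.03708
  C       6.6017e-05 9.9025e-05 -9.9025e-05
  E           6.655 3.6322e-04   0.03698
  solve Keq expr → x = -3.3008e-05; check Q = 2.3820e+04

[J]_eq = 0.03698 M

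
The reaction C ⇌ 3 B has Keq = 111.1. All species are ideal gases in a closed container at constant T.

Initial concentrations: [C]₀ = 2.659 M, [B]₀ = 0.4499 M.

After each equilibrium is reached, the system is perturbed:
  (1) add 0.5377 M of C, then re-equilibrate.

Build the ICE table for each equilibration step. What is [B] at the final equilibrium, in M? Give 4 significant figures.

[B]_eq = 5.514 M

Q₀ = 0.03425 vs Keq = 111.1 ⇒ Q<K, forward
Step 1:
                  C         B
  I           2.659    0.4499
  C          -1.522     4.567
  E           1.137     5.017
  solve Keq expr → x = 1.522; check Q = 111.1
Then add 0.5377 M of C.
Step 2:
                  C         B
  I           1.674     5.017
  C         -0.1656    0.4967
  E           1.509     5.514
  solve Keq expr → x = 0.1656; check Q = 111.1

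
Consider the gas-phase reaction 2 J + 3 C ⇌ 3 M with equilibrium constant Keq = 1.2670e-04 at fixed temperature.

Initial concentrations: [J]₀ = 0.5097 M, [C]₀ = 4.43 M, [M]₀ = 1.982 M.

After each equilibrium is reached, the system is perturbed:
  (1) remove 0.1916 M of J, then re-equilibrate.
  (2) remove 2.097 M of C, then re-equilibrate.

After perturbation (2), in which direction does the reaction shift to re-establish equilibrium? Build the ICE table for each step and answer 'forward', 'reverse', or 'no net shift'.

Q₀ = 0.3447 vs Keq = 1.2670e-04 ⇒ Q>K, reverse
Step 1:
                  J         C         M
  Initial    0.5097      4.43     1.982
  Change      1.051     1.576    -1.576
  Equil        1.56     6.006    0.4058
  solve Keq expr → x = -0.5254; check Q = 1.2670e-04
Then remove 0.1916 M of J.
Step 2:
                  J         C         M
  Initial     1.369     6.006    0.4058
  Change    0.01913   0.02869  -0.02869
  Equil       1.388     6.035    0.3772
  solve Keq expr → x = -0.009564; check Q = 1.2670e-04
Then remove 2.097 M of C.
Step 3:
                  J         C         M
  Initial     1.388     3.938    0.3772
  Change    0.07645    0.1147   -0.1147
  Equil       1.464     4.053    0.2625
  solve Keq expr → x = -0.03822; check Q = 1.2670e-04

Direction: reverse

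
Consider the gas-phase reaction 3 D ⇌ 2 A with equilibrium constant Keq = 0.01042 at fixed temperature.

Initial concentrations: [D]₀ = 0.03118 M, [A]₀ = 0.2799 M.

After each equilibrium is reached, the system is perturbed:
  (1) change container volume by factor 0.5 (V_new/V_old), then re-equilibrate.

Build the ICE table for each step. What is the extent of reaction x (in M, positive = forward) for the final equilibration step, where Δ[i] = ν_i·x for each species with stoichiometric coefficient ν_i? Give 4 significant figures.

Q₀ = 2585 vs Keq = 0.01042 ⇒ Q>K, reverse
Step 1:
                   D          A
  Initial    0.03118     0.2799
  Change      0.3795     -0.253
  Equil       0.4107    0.02687
  solve Keq expr → x = -0.1265; check Q = 0.01042
Then change container volume by factor 0.5 (V_new/V_old).
Step 2:
                   D          A
  Initial     0.8215    0.05374
  Change    -0.02768    0.01845
  Equil       0.7938    0.07219
  solve Keq expr → x = 0.009226; check Q = 0.01042

x = 0.009226 M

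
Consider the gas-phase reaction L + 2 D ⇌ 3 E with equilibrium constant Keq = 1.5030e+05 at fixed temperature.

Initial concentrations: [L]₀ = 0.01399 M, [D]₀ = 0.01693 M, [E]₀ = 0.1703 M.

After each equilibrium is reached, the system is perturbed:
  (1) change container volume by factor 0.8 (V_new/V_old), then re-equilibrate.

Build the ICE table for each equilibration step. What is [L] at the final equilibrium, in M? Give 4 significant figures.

Q₀ = 1232 vs Keq = 1.5030e+05 ⇒ Q<K, forward
Step 1:
                   L          D          E
  init       0.01399    0.01693     0.1703
  Δ        -0.007155   -0.01431    0.02146
  eq        0.006835    0.00262     0.1918
  solve Keq expr → x = 0.007155; check Q = 1.5030e+05
Then change container volume by factor 0.8 (V_new/V_old).
Step 2:
                   L          D          E
  init      0.008544   0.003275     0.2397
  Δ                0          0          0
  eq        0.008544   0.003275     0.2397
  solve Keq expr → x = 0; check Q = 1.5030e+05

[L]_eq = 0.008544 M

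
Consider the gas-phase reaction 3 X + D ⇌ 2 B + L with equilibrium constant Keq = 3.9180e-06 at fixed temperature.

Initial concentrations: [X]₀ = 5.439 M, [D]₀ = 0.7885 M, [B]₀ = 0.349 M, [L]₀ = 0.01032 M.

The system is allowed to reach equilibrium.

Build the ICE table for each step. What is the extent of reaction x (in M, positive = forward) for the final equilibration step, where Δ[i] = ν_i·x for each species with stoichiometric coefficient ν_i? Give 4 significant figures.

x = -0.005874 M

Q₀ = 9.9077e-06 vs Keq = 3.9180e-06 ⇒ Q>K, reverse
Step 1:
                    X           D           B           L
  init          5.439      0.7885       0.349     0.01032
  Δ           0.01762    0.005874    -0.01175   -0.005874
  eq            5.457      0.7944      0.3373    0.004446
  solve Keq expr → x = -0.005874; check Q = 3.9180e-06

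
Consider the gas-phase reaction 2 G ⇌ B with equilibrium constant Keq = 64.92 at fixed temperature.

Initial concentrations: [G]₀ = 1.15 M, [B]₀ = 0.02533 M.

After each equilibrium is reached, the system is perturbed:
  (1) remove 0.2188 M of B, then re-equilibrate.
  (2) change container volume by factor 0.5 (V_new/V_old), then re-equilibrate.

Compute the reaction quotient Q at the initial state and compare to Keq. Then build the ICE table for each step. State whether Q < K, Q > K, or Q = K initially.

Q₀ = 0.01915; Q < K (proceeds forward)

Q₀ = 0.01915 vs Keq = 64.92 ⇒ Q<K, forward
Step 1:
                   G          B
  init          1.15    0.02533
  Δ           -1.058     0.5288
  eq         0.09239     0.5541
  solve Keq expr → x = 0.5288; check Q = 64.92
Then remove 0.2188 M of B.
Step 2:
                   G          B
  init       0.09239     0.3353
  Δ         -0.01948   0.009741
  eq         0.07291     0.3451
  solve Keq expr → x = 0.009741; check Q = 64.92
Then change container volume by factor 0.5 (V_new/V_old).
Step 3:
                   G          B
  init        0.1458     0.6902
  Δ         -0.04118    0.02059
  eq          0.1046     0.7107
  solve Keq expr → x = 0.02059; check Q = 64.92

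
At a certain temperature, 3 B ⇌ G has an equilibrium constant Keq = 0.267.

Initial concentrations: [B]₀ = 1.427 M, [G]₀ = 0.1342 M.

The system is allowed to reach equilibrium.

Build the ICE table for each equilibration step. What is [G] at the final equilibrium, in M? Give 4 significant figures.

Q₀ = 0.04618 vs Keq = 0.267 ⇒ Q<K, forward
Step 1:
                   B          G
  Initial      1.427     0.1342
  Change     -0.4186     0.1395
  Equil        1.008     0.2737
  solve Keq expr → x = 0.1395; check Q = 0.267

[G]_eq = 0.2737 M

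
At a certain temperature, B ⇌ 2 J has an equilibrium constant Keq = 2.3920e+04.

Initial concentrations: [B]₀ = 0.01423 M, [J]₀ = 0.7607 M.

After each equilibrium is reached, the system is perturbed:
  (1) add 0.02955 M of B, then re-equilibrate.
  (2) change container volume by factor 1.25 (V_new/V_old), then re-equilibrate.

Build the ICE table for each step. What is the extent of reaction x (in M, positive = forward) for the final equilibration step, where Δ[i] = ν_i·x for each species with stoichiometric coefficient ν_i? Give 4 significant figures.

Q₀ = 40.67 vs Keq = 2.3920e+04 ⇒ Q<K, forward
Step 1:
                    B           J
  I           0.01423      0.7607
  C           -0.0142     0.02841
  E        2.6032e-05      0.7891
  solve Keq expr → x = 0.0142; check Q = 2.3920e+04
Then add 0.02955 M of B.
Step 2:
                    B           J
  I           0.02958      0.7891
  C          -0.02955     0.05909
  E        3.0077e-05      0.8482
  solve Keq expr → x = 0.02955; check Q = 2.3920e+04
Then change container volume by factor 1.25 (V_new/V_old).
Step 3:
                    B           J
  I        2.4062e-05      0.6786
  C       -4.8118e-06  9.6236e-06
  E        1.9250e-05      0.6786
  solve Keq expr → x = 4.8118e-06; check Q = 2.3920e+04

x = 4.8118e-06 M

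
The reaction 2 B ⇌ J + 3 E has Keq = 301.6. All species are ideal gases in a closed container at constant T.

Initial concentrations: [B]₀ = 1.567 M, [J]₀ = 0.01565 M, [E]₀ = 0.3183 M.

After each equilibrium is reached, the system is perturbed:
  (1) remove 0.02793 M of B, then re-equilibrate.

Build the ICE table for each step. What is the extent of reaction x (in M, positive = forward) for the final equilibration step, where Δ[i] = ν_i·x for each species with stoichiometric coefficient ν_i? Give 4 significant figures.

x = -0.01135 M

Q₀ = 2.0554e-04 vs Keq = 301.6 ⇒ Q<K, forward
Step 1:
                  B         J         E
  init        1.567   0.01565    0.3183
  Δ          -1.387    0.6934      2.08
  eq         0.1801    0.7091     2.399
  solve Keq expr → x = 0.6934; check Q = 301.6
Then remove 0.02793 M of B.
Step 2:
                  B         J         E
  init       0.1522    0.7091     2.399
  Δ         0.02269  -0.01135  -0.03404
  eq         0.1749    0.6977     2.365
  solve Keq expr → x = -0.01135; check Q = 301.6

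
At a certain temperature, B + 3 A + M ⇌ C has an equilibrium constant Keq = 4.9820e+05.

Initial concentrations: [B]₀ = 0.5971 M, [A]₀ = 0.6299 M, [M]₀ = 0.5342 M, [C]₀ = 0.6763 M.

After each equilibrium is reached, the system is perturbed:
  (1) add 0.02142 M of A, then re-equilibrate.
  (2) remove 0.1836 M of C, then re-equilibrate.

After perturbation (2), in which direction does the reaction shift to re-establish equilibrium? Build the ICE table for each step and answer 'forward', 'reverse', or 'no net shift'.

Q₀ = 8.483 vs Keq = 4.9820e+05 ⇒ Q<K, forward
Step 1:
                   B          A          M          C
  I           0.5971     0.6299     0.5342     0.6763
  C           -0.202    -0.6061     -0.202      0.202
  E           0.3951    0.02377     0.3322     0.8783
  solve Keq expr → x = 0.202; check Q = 4.9820e+05
Then add 0.02142 M of A.
Step 2:
                   B          A          M          C
  I           0.3951    0.04519     0.3322     0.8783
  C        -0.007014   -0.02104  -0.007014   0.007014
  E            0.388    0.02415     0.3251     0.8854
  solve Keq expr → x = 0.007014; check Q = 4.9820e+05
Then remove 0.1836 M of C.
Step 3:
                   B          A          M          C
  I            0.388    0.02415     0.3251     0.7018
  C       -5.8970e-04  -0.001769 -5.8970e-04 5.8970e-04
  E           0.3875    0.02238     0.3246     0.7023
  solve Keq expr → x = 5.8970e-04; check Q = 4.9820e+05

Direction: forward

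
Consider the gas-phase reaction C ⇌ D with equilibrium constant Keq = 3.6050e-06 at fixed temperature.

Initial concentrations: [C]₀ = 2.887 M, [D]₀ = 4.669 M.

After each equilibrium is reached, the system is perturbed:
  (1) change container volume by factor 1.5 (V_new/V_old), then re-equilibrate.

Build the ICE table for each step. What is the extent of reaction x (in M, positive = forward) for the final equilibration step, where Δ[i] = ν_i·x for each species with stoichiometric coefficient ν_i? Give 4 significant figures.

Q₀ = 1.617 vs Keq = 3.6050e-06 ⇒ Q>K, reverse
Step 1:
                    C           D
  I             2.887       4.669
  C             4.669      -4.669
  E             7.556  2.7239e-05
  solve Keq expr → x = -4.669; check Q = 3.6050e-06
Then change container volume by factor 1.5 (V_new/V_old).
Step 2:
                    C           D
  I             5.037  1.8160e-05
  C                 0           0
  E             5.037  1.8160e-05
  solve Keq expr → x = 0; check Q = 3.6050e-06

x = 0 M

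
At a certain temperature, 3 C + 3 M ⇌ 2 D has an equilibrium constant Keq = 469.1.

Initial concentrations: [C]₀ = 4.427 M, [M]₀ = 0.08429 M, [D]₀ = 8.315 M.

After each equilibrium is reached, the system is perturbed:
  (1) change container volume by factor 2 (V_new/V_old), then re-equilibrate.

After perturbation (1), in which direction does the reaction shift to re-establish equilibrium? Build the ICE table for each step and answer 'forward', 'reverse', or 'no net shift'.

Q₀ = 1331 vs Keq = 469.1 ⇒ Q>K, reverse
Step 1:
                    C           M           D
  Initial       4.427     0.08429       8.315
  Change      0.03391     0.03391    -0.02261
  Equil         4.461      0.1182       8.292
  solve Keq expr → x = -0.0113; check Q = 469.1
Then change container volume by factor 2 (V_new/V_old).
Step 2:
                    C           M           D
  Initial        2.23      0.0591       4.146
  Change      0.08318     0.08318    -0.05546
  Equil         2.314      0.1423       4.091
  solve Keq expr → x = -0.02773; check Q = 469.1

Direction: reverse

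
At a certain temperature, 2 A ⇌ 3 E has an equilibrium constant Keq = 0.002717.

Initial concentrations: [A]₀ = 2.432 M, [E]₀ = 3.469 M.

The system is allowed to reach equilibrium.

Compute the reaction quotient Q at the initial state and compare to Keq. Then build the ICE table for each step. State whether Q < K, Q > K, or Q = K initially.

Q₀ = 7.058; Q > K (proceeds reverse)

Q₀ = 7.058 vs Keq = 0.002717 ⇒ Q>K, reverse
Step 1:
                    A           E
  init          2.432       3.469
  Δ             2.059      -3.089
  eq            4.491      0.3799
  solve Keq expr → x = -1.03; check Q = 0.002717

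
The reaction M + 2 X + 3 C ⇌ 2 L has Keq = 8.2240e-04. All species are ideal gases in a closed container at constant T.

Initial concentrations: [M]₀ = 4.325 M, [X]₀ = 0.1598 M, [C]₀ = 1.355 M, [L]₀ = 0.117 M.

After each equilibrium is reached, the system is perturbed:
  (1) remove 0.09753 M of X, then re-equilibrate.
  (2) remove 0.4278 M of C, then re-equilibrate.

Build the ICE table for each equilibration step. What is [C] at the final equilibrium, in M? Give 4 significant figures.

[C]_eq = 1.086 M

Q₀ = 0.04982 vs Keq = 8.2240e-04 ⇒ Q>K, reverse
Step 1:
                  M         X         C         L
  init        4.325    0.1598     1.355     0.117
  Δ          0.0449   0.08979    0.1347  -0.08979
  eq           4.37    0.2496      1.49   0.02721
  solve Keq expr → x = -0.0449; check Q = 8.2240e-04
Then remove 0.09753 M of X.
Step 2:
                  M         X         C         L
  init         4.37    0.1521      1.49   0.02721
  Δ        0.004676  0.009353   0.01403 -0.009353
  eq          4.375    0.1614     1.504   0.01785
  solve Keq expr → x = -0.004676; check Q = 8.2240e-04
Then remove 0.4278 M of C.
Step 3:
                  M         X         C         L
  init        4.375    0.1614     1.076   0.01785
  Δ         0.00323  0.006459  0.009689 -0.006459
  eq          4.378    0.1679     1.086   0.01139
  solve Keq expr → x = -0.00323; check Q = 8.2240e-04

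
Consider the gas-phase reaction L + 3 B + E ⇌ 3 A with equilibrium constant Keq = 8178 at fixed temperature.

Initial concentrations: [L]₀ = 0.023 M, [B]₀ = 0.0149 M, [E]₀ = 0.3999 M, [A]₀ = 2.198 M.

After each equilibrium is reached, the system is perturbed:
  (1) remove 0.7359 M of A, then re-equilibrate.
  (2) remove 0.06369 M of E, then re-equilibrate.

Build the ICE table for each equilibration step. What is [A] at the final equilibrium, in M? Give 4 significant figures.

[A]_eq = 1.28 M

Q₀ = 3.4902e+08 vs Keq = 8178 ⇒ Q>K, reverse
Step 1:
                   L          B          E          A
  init         0.023     0.0149     0.3999      2.198
  Δ          0.08224     0.2467    0.08224    -0.2467
  eq          0.1052     0.2616     0.4821      1.951
  solve Keq expr → x = -0.08224; check Q = 8178
Then remove 0.7359 M of A.
Step 2:
                   L          B          E          A
  init        0.1052     0.2616     0.4821      1.215
  Δ         -0.02359   -0.07078   -0.02359    0.07078
  eq         0.08164     0.1908     0.4585      1.286
  solve Keq expr → x = 0.02359; check Q = 8178
Then remove 0.06369 M of E.
Step 3:
                   L          B          E          A
  init       0.08164     0.1908     0.3949      1.286
  Δ         0.002199   0.006598   0.002199  -0.006598
  eq         0.08384     0.1974     0.3971       1.28
  solve Keq expr → x = -0.002199; check Q = 8178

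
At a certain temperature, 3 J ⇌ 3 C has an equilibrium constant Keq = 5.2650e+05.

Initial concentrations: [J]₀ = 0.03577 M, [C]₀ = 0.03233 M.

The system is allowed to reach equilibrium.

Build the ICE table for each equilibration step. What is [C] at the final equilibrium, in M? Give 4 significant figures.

[C]_eq = 0.06727 M

Q₀ = 0.7383 vs Keq = 5.2650e+05 ⇒ Q<K, forward
Step 1:
                  J         C
  I         0.03577   0.03233
  C        -0.03494   0.03494
  E       8.3305e-04   0.06727
  solve Keq expr → x = 0.01165; check Q = 5.2650e+05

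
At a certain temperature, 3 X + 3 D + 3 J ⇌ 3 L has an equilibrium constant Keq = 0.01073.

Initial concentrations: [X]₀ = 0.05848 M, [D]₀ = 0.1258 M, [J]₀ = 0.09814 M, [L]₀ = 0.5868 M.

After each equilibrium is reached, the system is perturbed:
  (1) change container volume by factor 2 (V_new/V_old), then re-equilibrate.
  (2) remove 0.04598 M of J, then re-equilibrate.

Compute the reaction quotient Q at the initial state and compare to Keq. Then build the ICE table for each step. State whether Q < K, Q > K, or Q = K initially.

Q₀ = 5.3687e+08; Q > K (proceeds reverse)

Q₀ = 5.3687e+08 vs Keq = 0.01073 ⇒ Q>K, reverse
Step 1:
                    X           D           J           L
  init        0.05848      0.1258     0.09814      0.5868
  Δ            0.5326      0.5326      0.5326     -0.5326
  eq           0.5911      0.6584      0.6308     0.05415
  solve Keq expr → x = -0.1775; check Q = 0.01073
Then change container volume by factor 2 (V_new/V_old).
Step 2:
                    X           D           J           L
  init         0.2956      0.3292      0.3154     0.02708
  Δ             0.019       0.019       0.019      -0.019
  eq           0.3146      0.3482      0.3344    0.008079
  solve Keq expr → x = -0.006332; check Q = 0.01073
Then remove 0.04598 M of J.
Step 3:
                    X           D           J           L
  init         0.3146      0.3482      0.2884    0.008079
  Δ          0.001042    0.001042    0.001042   -0.001042
  eq           0.3156      0.3493      0.2895    0.007037
  solve Keq expr → x = -3.4719e-04; check Q = 0.01073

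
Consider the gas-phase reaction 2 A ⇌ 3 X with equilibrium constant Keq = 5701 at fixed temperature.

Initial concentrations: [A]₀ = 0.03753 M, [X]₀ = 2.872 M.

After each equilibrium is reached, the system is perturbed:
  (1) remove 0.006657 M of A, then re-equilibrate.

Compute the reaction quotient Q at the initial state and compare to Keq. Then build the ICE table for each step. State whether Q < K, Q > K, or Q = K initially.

Q₀ = 1.6819e+04 vs Keq = 5701 ⇒ Q>K, reverse
Step 1:
                   A          X
  Initial    0.03753      2.872
  Change     0.02564   -0.03846
  Equil      0.06317      2.834
  solve Keq expr → x = -0.01282; check Q = 5701
Then remove 0.006657 M of A.
Step 2:
                   A          X
  Initial    0.05651      2.834
  Change    0.006339  -0.009509
  Equil      0.06285      2.824
  solve Keq expr → x = -0.00317; check Q = 5701

Q₀ = 1.6819e+04; Q > K (proceeds reverse)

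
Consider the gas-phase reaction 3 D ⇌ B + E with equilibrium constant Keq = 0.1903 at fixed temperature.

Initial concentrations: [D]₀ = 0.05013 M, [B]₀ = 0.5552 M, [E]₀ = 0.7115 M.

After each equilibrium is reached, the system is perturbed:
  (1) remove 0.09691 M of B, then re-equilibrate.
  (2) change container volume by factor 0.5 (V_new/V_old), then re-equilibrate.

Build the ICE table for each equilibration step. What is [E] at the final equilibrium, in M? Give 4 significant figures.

[E]_eq = 0.9989 M

Q₀ = 3136 vs Keq = 0.1903 ⇒ Q>K, reverse
Step 1:
                   D          B          E
  Initial    0.05013     0.5552     0.7115
  Change      0.8172    -0.2724    -0.2724
  Equil       0.8674     0.2828     0.4391
  solve Keq expr → x = -0.2724; check Q = 0.1903
Then remove 0.09691 M of B.
Step 2:
                   D          B          E
  Initial     0.8674     0.1859     0.4391
  Change    -0.06953    0.02318    0.02318
  Equil       0.7978     0.2091     0.4623
  solve Keq expr → x = 0.02318; check Q = 0.1903
Then change container volume by factor 0.5 (V_new/V_old).
Step 3:
                   D          B          E
  Initial      1.596     0.4181     0.9245
  Change     -0.2232    0.07439    0.07439
  Equil        1.372     0.4925     0.9989
  solve Keq expr → x = 0.07439; check Q = 0.1903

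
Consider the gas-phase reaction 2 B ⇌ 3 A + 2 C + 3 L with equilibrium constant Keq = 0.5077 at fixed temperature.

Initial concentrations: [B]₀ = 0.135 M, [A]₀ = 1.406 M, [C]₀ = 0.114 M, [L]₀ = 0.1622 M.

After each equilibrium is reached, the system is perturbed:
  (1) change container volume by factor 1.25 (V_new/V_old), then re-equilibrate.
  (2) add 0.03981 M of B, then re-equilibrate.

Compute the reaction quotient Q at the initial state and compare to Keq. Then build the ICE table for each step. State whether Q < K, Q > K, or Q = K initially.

Q₀ = 0.008458 vs Keq = 0.5077 ⇒ Q<K, forward
Step 1:
                   B          A          C          L
  Initial      0.135      1.406      0.114     0.1622
  Change    -0.06938     0.1041    0.06938     0.1041
  Equil      0.06562       1.51     0.1834     0.2663
  solve Keq expr → x = 0.03469; check Q = 0.5077
Then change container volume by factor 1.25 (V_new/V_old).
Step 2:
                   B          A          C          L
  Initial     0.0525      1.208     0.1467      0.213
  Change    -0.01628    0.02442    0.01628    0.02442
  Equil      0.03621      1.232      0.163     0.2374
  solve Keq expr → x = 0.008142; check Q = 0.5077
Then add 0.03981 M of B.
Step 3:
                   B          A          C          L
  Initial    0.07602      1.232      0.163     0.2374
  Change    -0.02313    0.03469    0.02313    0.03469
  Equil      0.05289      1.267     0.1861     0.2721
  solve Keq expr → x = 0.01156; check Q = 0.5077

Q₀ = 0.008458; Q < K (proceeds forward)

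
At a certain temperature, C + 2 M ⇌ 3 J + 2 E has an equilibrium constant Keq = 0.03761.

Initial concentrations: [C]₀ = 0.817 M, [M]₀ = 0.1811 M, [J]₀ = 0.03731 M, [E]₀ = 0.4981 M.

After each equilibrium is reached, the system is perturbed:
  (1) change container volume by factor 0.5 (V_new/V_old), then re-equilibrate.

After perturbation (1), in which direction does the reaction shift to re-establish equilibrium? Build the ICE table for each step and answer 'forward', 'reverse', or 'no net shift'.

Direction: reverse

Q₀ = 4.8089e-04 vs Keq = 0.03761 ⇒ Q<K, forward
Step 1:
                  C         M         J         E
  I           0.817    0.1811   0.03731    0.4981
  C        -0.02657  -0.05313    0.0797   0.05313
  E          0.7904     0.128     0.117    0.5512
  solve Keq expr → x = 0.02657; check Q = 0.03761
Then change container volume by factor 0.5 (V_new/V_old).
Step 2:
                  C         M         J         E
  I           1.581    0.2559     0.234     1.102
  C         0.02172   0.04343  -0.06515  -0.04343
  E           1.603    0.2994    0.1689     1.059
  solve Keq expr → x = -0.02172; check Q = 0.03761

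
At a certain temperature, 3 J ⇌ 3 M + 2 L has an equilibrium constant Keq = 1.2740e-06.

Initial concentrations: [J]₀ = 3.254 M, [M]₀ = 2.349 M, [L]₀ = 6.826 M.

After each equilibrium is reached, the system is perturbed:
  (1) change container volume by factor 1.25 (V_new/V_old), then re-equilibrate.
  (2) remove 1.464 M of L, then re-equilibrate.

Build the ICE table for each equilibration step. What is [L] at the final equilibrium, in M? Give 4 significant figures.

[L]_eq = 2.76 M

Q₀ = 17.53 vs Keq = 1.2740e-06 ⇒ Q>K, reverse
Step 1:
                    J           M           L
  init          3.254       2.349       6.826
  Δ             2.329      -2.329      -1.553
  eq            5.583     0.01998       5.273
  solve Keq expr → x = -0.7763; check Q = 1.2740e-06
Then change container volume by factor 1.25 (V_new/V_old).
Step 2:
                    J           M           L
  init          4.466     0.01598       4.219
  Δ         -0.002548    0.002548    0.001699
  eq            4.464     0.01853        4.22
  solve Keq expr → x = 8.4930e-04; check Q = 1.2740e-06
Then remove 1.464 M of L.
Step 3:
                    J           M           L
  init          4.464     0.01853       2.756
  Δ         -0.006029    0.006029    0.004019
  eq            4.458     0.02456        2.76
  solve Keq expr → x = 0.00201; check Q = 1.2740e-06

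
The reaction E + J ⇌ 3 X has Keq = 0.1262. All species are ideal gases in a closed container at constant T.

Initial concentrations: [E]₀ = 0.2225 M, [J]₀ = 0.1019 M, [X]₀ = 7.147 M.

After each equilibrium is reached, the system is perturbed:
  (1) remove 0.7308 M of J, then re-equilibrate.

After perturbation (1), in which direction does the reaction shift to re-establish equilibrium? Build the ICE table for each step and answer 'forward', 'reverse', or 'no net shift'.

Q₀ = 1.6102e+04 vs Keq = 0.1262 ⇒ Q>K, reverse
Step 1:
                   E          J          X
  I           0.2225     0.1019      7.147
  C            2.095      2.095     -6.284
  E            2.317      2.197     0.8628
  solve Keq expr → x = -2.095; check Q = 0.1262
Then remove 0.7308 M of J.
Step 2:
                   E          J          X
  I            2.317      1.466     0.8628
  C          0.03319    0.03319   -0.09958
  E             2.35      1.499     0.7633
  solve Keq expr → x = -0.03319; check Q = 0.1262

Direction: reverse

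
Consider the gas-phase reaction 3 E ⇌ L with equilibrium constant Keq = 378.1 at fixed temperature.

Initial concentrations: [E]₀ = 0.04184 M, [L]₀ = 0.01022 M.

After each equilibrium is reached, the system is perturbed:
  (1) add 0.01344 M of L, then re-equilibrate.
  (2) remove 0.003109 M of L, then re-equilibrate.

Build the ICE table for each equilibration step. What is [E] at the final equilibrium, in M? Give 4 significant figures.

Q₀ = 139.5 vs Keq = 378.1 ⇒ Q<K, forward
Step 1:
                   E          L
  I          0.04184    0.01022
  C         -0.00911   0.003037
  E          0.03273    0.01326
  solve Keq expr → x = 0.003037; check Q = 378.1
Then add 0.01344 M of L.
Step 2:
                   E          L
  I          0.03273     0.0267
  C         0.007305  -0.002435
  E          0.04003    0.02426
  solve Keq expr → x = -0.002435; check Q = 378.1
Then remove 0.003109 M of L.
Step 3:
                   E          L
  I          0.04003    0.02115
  C        -0.001491 4.9716e-04
  E          0.03854    0.02165
  solve Keq expr → x = 4.9716e-04; check Q = 378.1

[E]_eq = 0.03854 M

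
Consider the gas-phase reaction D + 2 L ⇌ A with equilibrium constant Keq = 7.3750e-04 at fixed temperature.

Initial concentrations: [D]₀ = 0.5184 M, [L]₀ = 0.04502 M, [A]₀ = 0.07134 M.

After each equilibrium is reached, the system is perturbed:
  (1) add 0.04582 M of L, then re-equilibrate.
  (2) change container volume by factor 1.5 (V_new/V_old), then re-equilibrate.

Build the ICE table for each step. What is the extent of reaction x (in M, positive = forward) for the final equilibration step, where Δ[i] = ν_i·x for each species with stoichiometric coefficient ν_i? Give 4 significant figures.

Q₀ = 67.9 vs Keq = 7.3750e-04 ⇒ Q>K, reverse
Step 1:
                  D         L         A
  I          0.5184   0.04502   0.07134
  C         0.07132    0.1426  -0.07132
  E          0.5897    0.1877 1.5318e-05
  solve Keq expr → x = -0.07132; check Q = 7.3750e-04
Then add 0.04582 M of L.
Step 2:
                  D         L         A
  I          0.5897    0.2335 1.5318e-05
  C       -8.3892e-06 -1.6778e-05 8.3892e-06
  E          0.5897    0.2335 2.3707e-05
  solve Keq expr → x = 8.3892e-06; check Q = 7.3750e-04
Then change container volume by factor 1.5 (V_new/V_old).
Step 3:
                  D         L         A
  I          0.3931    0.1556 1.5805e-05
  C       8.7786e-06 1.7557e-05 -8.7786e-06
  E          0.3932    0.1557 7.0260e-06
  solve Keq expr → x = -8.7786e-06; check Q = 7.3750e-04

x = -8.7786e-06 M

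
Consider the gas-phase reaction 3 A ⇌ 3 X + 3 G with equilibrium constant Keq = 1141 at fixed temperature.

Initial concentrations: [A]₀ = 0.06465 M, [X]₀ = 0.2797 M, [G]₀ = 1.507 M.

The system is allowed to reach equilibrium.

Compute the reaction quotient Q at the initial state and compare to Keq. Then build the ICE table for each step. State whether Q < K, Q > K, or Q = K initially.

Q₀ = 277.1 vs Keq = 1141 ⇒ Q<K, forward
Step 1:
                    A           X           G
  I           0.06465      0.2797       1.507
  C          -0.02073     0.02073     0.02073
  E           0.04392      0.3004       1.528
  solve Keq expr → x = 0.006909; check Q = 1141

Q₀ = 277.1; Q < K (proceeds forward)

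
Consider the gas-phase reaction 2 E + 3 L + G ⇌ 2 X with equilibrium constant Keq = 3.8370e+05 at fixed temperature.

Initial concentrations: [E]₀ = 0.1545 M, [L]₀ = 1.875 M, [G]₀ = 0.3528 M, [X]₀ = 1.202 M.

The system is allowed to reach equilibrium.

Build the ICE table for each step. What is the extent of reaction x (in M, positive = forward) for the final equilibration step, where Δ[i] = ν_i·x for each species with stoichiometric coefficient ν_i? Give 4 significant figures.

Q₀ = 26.03 vs Keq = 3.8370e+05 ⇒ Q<K, forward
Step 1:
                    E           L           G           X
  Initial      0.1545       1.875      0.3528       1.202
  Change      -0.1525     -0.2288    -0.07627      0.1525
  Equil      0.001969       1.646      0.2765       1.355
  solve Keq expr → x = 0.07627; check Q = 3.8370e+05

x = 0.07627 M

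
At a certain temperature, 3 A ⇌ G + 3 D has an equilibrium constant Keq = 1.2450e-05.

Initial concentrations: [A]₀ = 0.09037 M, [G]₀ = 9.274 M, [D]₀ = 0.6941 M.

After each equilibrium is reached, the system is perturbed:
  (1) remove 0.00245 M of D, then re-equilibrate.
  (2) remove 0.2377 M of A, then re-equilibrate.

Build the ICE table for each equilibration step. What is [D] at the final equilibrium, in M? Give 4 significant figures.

Q₀ = 4202 vs Keq = 1.2450e-05 ⇒ Q>K, reverse
Step 1:
                   A          G          D
  Initial    0.09037      9.274     0.6941
  Change      0.6855    -0.2285    -0.6855
  Equil       0.7758      9.046    0.00863
  solve Keq expr → x = -0.2285; check Q = 1.2450e-05
Then remove 0.00245 M of D.
Step 2:
                   A          G          D
  Initial     0.7758      9.046    0.00618
  Change   -0.002423 8.0760e-04   0.002423
  Equil       0.7734      9.046   0.008603
  solve Keq expr → x = 8.0760e-04; check Q = 1.2450e-05
Then remove 0.2377 M of A.
Step 3:
                   A          G          D
  Initial     0.5357      9.046   0.008603
  Change    0.002615 -8.7157e-04  -0.002615
  Equil       0.5383      9.045   0.005988
  solve Keq expr → x = -8.7157e-04; check Q = 1.2450e-05

[D]_eq = 0.005988 M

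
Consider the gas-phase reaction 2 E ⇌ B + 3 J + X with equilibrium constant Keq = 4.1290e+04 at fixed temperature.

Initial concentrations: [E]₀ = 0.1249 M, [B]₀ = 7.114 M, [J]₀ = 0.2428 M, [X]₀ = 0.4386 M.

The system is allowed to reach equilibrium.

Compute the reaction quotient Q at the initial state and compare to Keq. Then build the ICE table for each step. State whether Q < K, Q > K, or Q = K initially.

Q₀ = 2.863; Q < K (proceeds forward)

Q₀ = 2.863 vs Keq = 4.1290e+04 ⇒ Q<K, forward
Step 1:
                  E         B         J         X
  I          0.1249     7.114    0.2428    0.4386
  C         -0.1223   0.06115    0.1835   0.06115
  E        0.002593     7.175    0.4263    0.4998
  solve Keq expr → x = 0.06115; check Q = 4.1290e+04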